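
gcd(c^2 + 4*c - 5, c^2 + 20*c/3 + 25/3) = c + 5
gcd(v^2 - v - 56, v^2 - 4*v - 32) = v - 8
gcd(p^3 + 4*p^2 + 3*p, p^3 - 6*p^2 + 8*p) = p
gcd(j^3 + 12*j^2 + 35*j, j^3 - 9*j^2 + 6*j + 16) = 1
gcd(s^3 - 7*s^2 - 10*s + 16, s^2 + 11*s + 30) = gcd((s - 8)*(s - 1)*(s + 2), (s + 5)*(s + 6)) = 1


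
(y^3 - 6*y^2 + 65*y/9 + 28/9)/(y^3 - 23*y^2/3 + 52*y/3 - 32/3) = (9*y^2 - 18*y - 7)/(3*(3*y^2 - 11*y + 8))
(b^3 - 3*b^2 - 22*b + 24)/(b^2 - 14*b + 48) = (b^2 + 3*b - 4)/(b - 8)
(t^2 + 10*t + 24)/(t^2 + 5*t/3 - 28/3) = 3*(t + 6)/(3*t - 7)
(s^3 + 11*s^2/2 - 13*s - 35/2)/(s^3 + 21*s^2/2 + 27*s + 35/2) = (2*s - 5)/(2*s + 5)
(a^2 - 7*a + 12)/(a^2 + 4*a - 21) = (a - 4)/(a + 7)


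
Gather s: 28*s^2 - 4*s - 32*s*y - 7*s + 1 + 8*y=28*s^2 + s*(-32*y - 11) + 8*y + 1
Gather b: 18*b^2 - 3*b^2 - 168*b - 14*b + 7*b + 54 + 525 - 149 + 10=15*b^2 - 175*b + 440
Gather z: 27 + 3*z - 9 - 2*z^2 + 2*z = -2*z^2 + 5*z + 18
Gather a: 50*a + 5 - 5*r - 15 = 50*a - 5*r - 10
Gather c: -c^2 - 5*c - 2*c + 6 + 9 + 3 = -c^2 - 7*c + 18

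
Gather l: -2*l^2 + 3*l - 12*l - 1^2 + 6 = -2*l^2 - 9*l + 5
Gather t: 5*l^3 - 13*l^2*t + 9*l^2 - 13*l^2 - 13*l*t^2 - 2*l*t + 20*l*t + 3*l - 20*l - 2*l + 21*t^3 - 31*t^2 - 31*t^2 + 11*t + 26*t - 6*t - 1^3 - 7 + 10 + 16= 5*l^3 - 4*l^2 - 19*l + 21*t^3 + t^2*(-13*l - 62) + t*(-13*l^2 + 18*l + 31) + 18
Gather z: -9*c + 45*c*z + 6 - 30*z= -9*c + z*(45*c - 30) + 6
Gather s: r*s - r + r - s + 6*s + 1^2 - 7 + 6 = s*(r + 5)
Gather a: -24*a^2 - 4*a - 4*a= -24*a^2 - 8*a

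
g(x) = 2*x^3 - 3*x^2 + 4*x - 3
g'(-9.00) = 544.00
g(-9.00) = -1740.00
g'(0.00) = 4.00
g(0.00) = -3.00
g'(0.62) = 2.59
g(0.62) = -1.20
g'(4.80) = 113.44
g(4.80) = 168.26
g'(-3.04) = 77.69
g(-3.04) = -99.07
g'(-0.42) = 7.58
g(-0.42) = -5.36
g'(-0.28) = 6.15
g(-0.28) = -4.40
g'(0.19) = 3.08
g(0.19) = -2.33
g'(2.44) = 25.08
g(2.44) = 17.95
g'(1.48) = 8.26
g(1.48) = 2.83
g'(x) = 6*x^2 - 6*x + 4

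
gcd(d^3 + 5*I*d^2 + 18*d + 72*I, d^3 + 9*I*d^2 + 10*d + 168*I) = d^2 + 2*I*d + 24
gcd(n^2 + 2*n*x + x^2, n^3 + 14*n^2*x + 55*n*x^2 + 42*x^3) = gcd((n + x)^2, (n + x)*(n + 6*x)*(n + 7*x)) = n + x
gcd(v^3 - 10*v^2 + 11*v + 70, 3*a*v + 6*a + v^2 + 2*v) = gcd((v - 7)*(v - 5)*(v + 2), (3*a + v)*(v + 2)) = v + 2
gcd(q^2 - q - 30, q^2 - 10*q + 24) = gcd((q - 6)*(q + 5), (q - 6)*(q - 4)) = q - 6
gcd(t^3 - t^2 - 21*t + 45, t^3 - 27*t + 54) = t^2 - 6*t + 9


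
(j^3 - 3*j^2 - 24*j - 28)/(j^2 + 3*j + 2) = (j^2 - 5*j - 14)/(j + 1)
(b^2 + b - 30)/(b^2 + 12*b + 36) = (b - 5)/(b + 6)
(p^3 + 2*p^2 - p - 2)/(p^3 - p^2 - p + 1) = (p + 2)/(p - 1)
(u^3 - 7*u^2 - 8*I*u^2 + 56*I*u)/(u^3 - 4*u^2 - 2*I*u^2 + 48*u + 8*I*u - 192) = u*(u - 7)/(u^2 + 2*u*(-2 + 3*I) - 24*I)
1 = 1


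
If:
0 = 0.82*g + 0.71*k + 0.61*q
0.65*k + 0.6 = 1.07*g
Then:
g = 0.329542817359016 - 0.306722364044248*q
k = -0.50491219927284*q - 0.380598746809004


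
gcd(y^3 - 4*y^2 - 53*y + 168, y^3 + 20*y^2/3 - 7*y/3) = y + 7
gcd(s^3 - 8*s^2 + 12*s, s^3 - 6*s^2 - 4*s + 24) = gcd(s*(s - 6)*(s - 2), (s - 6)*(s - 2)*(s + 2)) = s^2 - 8*s + 12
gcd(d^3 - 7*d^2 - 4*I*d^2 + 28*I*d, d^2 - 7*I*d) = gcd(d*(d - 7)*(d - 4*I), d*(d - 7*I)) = d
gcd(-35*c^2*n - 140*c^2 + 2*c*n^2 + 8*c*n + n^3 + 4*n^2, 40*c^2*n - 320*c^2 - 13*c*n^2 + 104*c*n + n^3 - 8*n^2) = 5*c - n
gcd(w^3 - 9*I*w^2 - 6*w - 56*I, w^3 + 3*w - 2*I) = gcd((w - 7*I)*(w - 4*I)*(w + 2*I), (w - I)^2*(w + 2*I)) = w + 2*I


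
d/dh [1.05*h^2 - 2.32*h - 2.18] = 2.1*h - 2.32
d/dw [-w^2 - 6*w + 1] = -2*w - 6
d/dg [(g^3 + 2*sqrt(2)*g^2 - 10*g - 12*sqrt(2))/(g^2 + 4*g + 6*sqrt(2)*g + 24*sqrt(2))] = (-2*(g + 2 + 3*sqrt(2))*(g^3 + 2*sqrt(2)*g^2 - 10*g - 12*sqrt(2)) + (3*g^2 + 4*sqrt(2)*g - 10)*(g^2 + 4*g + 6*sqrt(2)*g + 24*sqrt(2)))/(g^2 + 4*g + 6*sqrt(2)*g + 24*sqrt(2))^2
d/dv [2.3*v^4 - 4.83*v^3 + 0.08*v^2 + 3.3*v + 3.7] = 9.2*v^3 - 14.49*v^2 + 0.16*v + 3.3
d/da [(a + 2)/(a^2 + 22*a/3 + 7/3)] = 3*(3*a^2 + 22*a - 2*(a + 2)*(3*a + 11) + 7)/(3*a^2 + 22*a + 7)^2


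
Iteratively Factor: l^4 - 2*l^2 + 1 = (l - 1)*(l^3 + l^2 - l - 1) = (l - 1)*(l + 1)*(l^2 - 1) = (l - 1)*(l + 1)^2*(l - 1)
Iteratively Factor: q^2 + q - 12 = (q - 3)*(q + 4)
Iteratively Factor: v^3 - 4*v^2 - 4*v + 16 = (v - 2)*(v^2 - 2*v - 8) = (v - 4)*(v - 2)*(v + 2)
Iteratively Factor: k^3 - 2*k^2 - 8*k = (k)*(k^2 - 2*k - 8) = k*(k - 4)*(k + 2)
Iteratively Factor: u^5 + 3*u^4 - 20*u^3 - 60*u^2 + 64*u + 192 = (u + 4)*(u^4 - u^3 - 16*u^2 + 4*u + 48) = (u - 2)*(u + 4)*(u^3 + u^2 - 14*u - 24) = (u - 2)*(u + 3)*(u + 4)*(u^2 - 2*u - 8) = (u - 2)*(u + 2)*(u + 3)*(u + 4)*(u - 4)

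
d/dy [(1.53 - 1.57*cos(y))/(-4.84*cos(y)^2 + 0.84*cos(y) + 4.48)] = (7.5988*cos(y)^2 - 14.8104*cos(y) + 8.3188)*sin(y)/(23.4256*cos(y)^4 - 8.1312*cos(y)^3 - 42.6608*cos(y)^2 + 7.5264*cos(y) + 20.0704)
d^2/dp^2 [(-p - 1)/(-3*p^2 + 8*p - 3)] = 2*((5 - 9*p)*(3*p^2 - 8*p + 3) + 4*(p + 1)*(3*p - 4)^2)/(3*p^2 - 8*p + 3)^3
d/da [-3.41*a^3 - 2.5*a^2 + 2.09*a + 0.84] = -10.23*a^2 - 5.0*a + 2.09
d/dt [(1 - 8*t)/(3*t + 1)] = -11/(3*t + 1)^2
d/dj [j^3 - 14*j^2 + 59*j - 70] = 3*j^2 - 28*j + 59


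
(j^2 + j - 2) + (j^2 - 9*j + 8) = 2*j^2 - 8*j + 6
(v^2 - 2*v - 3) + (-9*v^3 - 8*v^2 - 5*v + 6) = -9*v^3 - 7*v^2 - 7*v + 3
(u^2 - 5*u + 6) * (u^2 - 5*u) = u^4 - 10*u^3 + 31*u^2 - 30*u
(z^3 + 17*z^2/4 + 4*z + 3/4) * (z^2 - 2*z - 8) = z^5 + 9*z^4/4 - 25*z^3/2 - 165*z^2/4 - 67*z/2 - 6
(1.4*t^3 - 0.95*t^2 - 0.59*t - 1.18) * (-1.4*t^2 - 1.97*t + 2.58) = -1.96*t^5 - 1.428*t^4 + 6.3095*t^3 + 0.3633*t^2 + 0.8024*t - 3.0444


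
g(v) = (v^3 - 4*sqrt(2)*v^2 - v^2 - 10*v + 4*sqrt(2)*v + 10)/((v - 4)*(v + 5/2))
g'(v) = (3*v^2 - 8*sqrt(2)*v - 2*v - 10 + 4*sqrt(2))/((v - 4)*(v + 5/2)) - (v^3 - 4*sqrt(2)*v^2 - v^2 - 10*v + 4*sqrt(2)*v + 10)/((v - 4)*(v + 5/2)^2) - (v^3 - 4*sqrt(2)*v^2 - v^2 - 10*v + 4*sqrt(2)*v + 10)/((v - 4)^2*(v + 5/2))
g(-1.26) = -0.45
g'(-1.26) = -2.36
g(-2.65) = -43.96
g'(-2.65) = -247.53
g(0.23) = -0.84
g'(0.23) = 0.79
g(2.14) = 2.32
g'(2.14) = 2.96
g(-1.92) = 3.87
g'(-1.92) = -15.42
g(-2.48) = 273.34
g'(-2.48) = -13988.23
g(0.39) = -0.70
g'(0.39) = 0.92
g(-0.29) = -1.13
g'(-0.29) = 0.27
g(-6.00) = -11.99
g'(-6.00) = 0.62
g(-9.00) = -14.43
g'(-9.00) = 0.91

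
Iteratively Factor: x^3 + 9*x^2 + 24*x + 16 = (x + 4)*(x^2 + 5*x + 4) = (x + 1)*(x + 4)*(x + 4)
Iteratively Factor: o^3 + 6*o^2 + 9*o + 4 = (o + 1)*(o^2 + 5*o + 4) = (o + 1)^2*(o + 4)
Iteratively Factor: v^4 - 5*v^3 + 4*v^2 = (v)*(v^3 - 5*v^2 + 4*v) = v*(v - 4)*(v^2 - v) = v^2*(v - 4)*(v - 1)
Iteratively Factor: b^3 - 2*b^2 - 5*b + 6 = (b - 1)*(b^2 - b - 6) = (b - 1)*(b + 2)*(b - 3)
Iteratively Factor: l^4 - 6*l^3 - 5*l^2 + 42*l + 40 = (l - 5)*(l^3 - l^2 - 10*l - 8) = (l - 5)*(l + 2)*(l^2 - 3*l - 4) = (l - 5)*(l + 1)*(l + 2)*(l - 4)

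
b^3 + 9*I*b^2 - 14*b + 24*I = (b - I)*(b + 4*I)*(b + 6*I)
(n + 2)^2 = n^2 + 4*n + 4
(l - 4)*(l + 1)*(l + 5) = l^3 + 2*l^2 - 19*l - 20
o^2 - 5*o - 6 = (o - 6)*(o + 1)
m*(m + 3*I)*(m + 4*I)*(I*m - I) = I*m^4 - 7*m^3 - I*m^3 + 7*m^2 - 12*I*m^2 + 12*I*m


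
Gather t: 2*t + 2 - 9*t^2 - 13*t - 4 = -9*t^2 - 11*t - 2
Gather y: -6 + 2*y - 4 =2*y - 10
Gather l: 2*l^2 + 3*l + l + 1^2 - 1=2*l^2 + 4*l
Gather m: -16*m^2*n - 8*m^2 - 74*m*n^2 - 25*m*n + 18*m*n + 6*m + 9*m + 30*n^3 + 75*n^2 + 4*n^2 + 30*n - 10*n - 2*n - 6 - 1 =m^2*(-16*n - 8) + m*(-74*n^2 - 7*n + 15) + 30*n^3 + 79*n^2 + 18*n - 7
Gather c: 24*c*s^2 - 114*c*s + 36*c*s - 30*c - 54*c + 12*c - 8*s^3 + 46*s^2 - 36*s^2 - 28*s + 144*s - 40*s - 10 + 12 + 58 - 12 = c*(24*s^2 - 78*s - 72) - 8*s^3 + 10*s^2 + 76*s + 48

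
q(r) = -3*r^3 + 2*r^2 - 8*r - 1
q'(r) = -9*r^2 + 4*r - 8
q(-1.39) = 22.04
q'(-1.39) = -30.95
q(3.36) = -119.10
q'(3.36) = -96.17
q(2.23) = -42.16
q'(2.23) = -43.84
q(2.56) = -58.70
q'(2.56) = -56.74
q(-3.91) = 240.19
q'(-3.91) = -161.23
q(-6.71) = 1049.06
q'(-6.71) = -440.06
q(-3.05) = 127.12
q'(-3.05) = -103.92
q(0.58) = -5.55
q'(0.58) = -8.71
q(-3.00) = 122.00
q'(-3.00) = -101.00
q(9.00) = -2098.00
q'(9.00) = -701.00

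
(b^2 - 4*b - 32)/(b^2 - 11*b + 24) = (b + 4)/(b - 3)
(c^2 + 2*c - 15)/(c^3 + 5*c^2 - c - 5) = (c - 3)/(c^2 - 1)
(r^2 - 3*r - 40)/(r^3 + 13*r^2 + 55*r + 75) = (r - 8)/(r^2 + 8*r + 15)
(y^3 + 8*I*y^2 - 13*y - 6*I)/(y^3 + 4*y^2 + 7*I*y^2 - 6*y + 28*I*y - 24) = (y + I)/(y + 4)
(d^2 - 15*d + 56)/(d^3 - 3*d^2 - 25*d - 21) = (d - 8)/(d^2 + 4*d + 3)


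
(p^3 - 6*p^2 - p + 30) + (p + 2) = p^3 - 6*p^2 + 32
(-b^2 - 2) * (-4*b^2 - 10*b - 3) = 4*b^4 + 10*b^3 + 11*b^2 + 20*b + 6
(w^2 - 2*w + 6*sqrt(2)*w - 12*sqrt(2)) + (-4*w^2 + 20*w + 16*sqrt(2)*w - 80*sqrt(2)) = -3*w^2 + 18*w + 22*sqrt(2)*w - 92*sqrt(2)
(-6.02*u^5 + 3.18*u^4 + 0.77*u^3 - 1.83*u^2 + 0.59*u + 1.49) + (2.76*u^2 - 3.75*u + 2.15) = -6.02*u^5 + 3.18*u^4 + 0.77*u^3 + 0.93*u^2 - 3.16*u + 3.64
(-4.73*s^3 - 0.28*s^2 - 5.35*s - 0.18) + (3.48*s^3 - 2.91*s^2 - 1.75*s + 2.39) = -1.25*s^3 - 3.19*s^2 - 7.1*s + 2.21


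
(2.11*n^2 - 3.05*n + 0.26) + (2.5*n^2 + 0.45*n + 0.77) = 4.61*n^2 - 2.6*n + 1.03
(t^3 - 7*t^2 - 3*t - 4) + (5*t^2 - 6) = t^3 - 2*t^2 - 3*t - 10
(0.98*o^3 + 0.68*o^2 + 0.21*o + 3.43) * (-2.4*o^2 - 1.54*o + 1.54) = -2.352*o^5 - 3.1412*o^4 - 0.042*o^3 - 7.5082*o^2 - 4.9588*o + 5.2822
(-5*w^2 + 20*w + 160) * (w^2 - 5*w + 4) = -5*w^4 + 45*w^3 + 40*w^2 - 720*w + 640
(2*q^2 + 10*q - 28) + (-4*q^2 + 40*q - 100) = -2*q^2 + 50*q - 128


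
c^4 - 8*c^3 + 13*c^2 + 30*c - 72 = (c - 4)*(c - 3)^2*(c + 2)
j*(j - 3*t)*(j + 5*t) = j^3 + 2*j^2*t - 15*j*t^2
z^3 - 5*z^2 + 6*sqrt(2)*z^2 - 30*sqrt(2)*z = z*(z - 5)*(z + 6*sqrt(2))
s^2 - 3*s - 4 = (s - 4)*(s + 1)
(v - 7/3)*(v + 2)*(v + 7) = v^3 + 20*v^2/3 - 7*v - 98/3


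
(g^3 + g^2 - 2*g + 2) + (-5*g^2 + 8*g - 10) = g^3 - 4*g^2 + 6*g - 8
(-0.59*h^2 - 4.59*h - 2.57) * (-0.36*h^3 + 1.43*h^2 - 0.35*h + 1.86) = 0.2124*h^5 + 0.8087*h^4 - 5.432*h^3 - 3.166*h^2 - 7.6379*h - 4.7802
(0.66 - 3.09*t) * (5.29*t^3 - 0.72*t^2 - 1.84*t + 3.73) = -16.3461*t^4 + 5.7162*t^3 + 5.2104*t^2 - 12.7401*t + 2.4618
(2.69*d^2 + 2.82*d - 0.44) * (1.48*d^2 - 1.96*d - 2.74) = 3.9812*d^4 - 1.0988*d^3 - 13.549*d^2 - 6.8644*d + 1.2056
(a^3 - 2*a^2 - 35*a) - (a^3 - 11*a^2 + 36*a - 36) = 9*a^2 - 71*a + 36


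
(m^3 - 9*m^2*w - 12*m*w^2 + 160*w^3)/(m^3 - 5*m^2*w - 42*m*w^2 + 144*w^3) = (-m^2 + m*w + 20*w^2)/(-m^2 - 3*m*w + 18*w^2)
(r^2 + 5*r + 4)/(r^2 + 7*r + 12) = (r + 1)/(r + 3)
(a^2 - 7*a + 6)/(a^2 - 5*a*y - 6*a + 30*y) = (1 - a)/(-a + 5*y)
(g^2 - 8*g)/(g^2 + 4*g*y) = (g - 8)/(g + 4*y)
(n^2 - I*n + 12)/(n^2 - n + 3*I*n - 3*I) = (n - 4*I)/(n - 1)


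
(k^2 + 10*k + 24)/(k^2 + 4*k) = (k + 6)/k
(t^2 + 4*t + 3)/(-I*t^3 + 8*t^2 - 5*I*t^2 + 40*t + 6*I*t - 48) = I*(t^2 + 4*t + 3)/(t^3 + t^2*(5 + 8*I) + 2*t*(-3 + 20*I) - 48*I)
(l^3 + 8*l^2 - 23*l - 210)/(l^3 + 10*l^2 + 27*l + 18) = (l^2 + 2*l - 35)/(l^2 + 4*l + 3)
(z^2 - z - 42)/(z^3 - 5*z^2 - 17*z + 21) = (z + 6)/(z^2 + 2*z - 3)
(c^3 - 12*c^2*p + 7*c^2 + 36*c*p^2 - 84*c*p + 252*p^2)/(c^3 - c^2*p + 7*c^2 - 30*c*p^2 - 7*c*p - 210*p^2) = (c - 6*p)/(c + 5*p)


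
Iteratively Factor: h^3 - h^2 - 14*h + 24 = (h - 3)*(h^2 + 2*h - 8) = (h - 3)*(h - 2)*(h + 4)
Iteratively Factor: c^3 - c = (c + 1)*(c^2 - c) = (c - 1)*(c + 1)*(c)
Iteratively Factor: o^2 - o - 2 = (o - 2)*(o + 1)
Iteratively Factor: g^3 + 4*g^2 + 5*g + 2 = (g + 2)*(g^2 + 2*g + 1) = (g + 1)*(g + 2)*(g + 1)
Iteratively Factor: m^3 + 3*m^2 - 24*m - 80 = (m + 4)*(m^2 - m - 20) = (m - 5)*(m + 4)*(m + 4)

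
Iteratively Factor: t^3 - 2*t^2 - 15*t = (t + 3)*(t^2 - 5*t) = (t - 5)*(t + 3)*(t)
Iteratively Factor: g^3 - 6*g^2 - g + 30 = (g + 2)*(g^2 - 8*g + 15) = (g - 5)*(g + 2)*(g - 3)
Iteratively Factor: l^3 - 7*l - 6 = (l + 1)*(l^2 - l - 6) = (l + 1)*(l + 2)*(l - 3)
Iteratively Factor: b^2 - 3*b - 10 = (b - 5)*(b + 2)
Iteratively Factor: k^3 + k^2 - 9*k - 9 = (k + 1)*(k^2 - 9) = (k + 1)*(k + 3)*(k - 3)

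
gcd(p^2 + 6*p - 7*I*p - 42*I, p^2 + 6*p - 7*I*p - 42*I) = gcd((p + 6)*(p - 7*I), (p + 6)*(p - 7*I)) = p^2 + p*(6 - 7*I) - 42*I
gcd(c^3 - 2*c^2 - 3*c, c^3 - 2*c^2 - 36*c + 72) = 1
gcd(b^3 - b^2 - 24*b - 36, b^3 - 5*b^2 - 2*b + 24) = b + 2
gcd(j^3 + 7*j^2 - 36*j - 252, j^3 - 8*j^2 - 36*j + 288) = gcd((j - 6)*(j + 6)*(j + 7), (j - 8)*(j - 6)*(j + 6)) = j^2 - 36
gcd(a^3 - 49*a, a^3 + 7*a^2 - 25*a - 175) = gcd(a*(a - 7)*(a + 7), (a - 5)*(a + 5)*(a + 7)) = a + 7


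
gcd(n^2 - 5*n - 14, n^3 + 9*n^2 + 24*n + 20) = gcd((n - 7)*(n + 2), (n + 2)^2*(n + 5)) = n + 2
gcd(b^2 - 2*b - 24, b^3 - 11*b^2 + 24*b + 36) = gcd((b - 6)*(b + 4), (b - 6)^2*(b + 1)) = b - 6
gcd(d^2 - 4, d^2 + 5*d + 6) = d + 2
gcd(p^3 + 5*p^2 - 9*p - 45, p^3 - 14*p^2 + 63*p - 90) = p - 3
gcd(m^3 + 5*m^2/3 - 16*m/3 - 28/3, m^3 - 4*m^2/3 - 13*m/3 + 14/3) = m^2 - m/3 - 14/3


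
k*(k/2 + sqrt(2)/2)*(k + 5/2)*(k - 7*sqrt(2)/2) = k^4/2 - 5*sqrt(2)*k^3/4 + 5*k^3/4 - 25*sqrt(2)*k^2/8 - 7*k^2/2 - 35*k/4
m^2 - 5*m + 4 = (m - 4)*(m - 1)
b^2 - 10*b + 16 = (b - 8)*(b - 2)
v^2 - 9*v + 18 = (v - 6)*(v - 3)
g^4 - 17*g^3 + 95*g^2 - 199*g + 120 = (g - 8)*(g - 5)*(g - 3)*(g - 1)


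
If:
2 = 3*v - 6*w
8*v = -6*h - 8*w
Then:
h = -4*w - 8/9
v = 2*w + 2/3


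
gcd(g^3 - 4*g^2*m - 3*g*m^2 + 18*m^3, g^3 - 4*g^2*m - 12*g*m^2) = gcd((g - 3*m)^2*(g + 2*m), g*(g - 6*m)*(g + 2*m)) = g + 2*m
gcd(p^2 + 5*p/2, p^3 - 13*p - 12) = 1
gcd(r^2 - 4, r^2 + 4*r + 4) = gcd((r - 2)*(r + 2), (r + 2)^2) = r + 2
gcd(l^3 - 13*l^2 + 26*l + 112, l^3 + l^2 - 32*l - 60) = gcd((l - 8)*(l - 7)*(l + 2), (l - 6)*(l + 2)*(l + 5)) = l + 2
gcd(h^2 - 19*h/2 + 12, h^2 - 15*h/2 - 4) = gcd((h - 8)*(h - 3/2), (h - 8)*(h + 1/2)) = h - 8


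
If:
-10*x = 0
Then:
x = 0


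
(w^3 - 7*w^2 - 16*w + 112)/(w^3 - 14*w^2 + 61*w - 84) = (w + 4)/(w - 3)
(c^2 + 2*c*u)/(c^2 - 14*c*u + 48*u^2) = c*(c + 2*u)/(c^2 - 14*c*u + 48*u^2)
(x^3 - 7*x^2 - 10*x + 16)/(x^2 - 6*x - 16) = x - 1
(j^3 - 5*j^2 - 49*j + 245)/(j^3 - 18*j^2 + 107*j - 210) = (j + 7)/(j - 6)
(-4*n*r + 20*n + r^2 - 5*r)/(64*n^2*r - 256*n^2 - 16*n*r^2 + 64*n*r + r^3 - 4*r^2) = (-4*n*r + 20*n + r^2 - 5*r)/(64*n^2*r - 256*n^2 - 16*n*r^2 + 64*n*r + r^3 - 4*r^2)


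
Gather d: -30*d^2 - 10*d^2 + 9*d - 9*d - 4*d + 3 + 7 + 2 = -40*d^2 - 4*d + 12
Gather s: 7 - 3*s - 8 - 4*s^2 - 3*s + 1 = -4*s^2 - 6*s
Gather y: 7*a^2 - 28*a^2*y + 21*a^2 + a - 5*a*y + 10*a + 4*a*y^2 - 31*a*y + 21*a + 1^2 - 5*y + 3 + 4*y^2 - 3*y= 28*a^2 + 32*a + y^2*(4*a + 4) + y*(-28*a^2 - 36*a - 8) + 4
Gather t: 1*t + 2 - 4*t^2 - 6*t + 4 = -4*t^2 - 5*t + 6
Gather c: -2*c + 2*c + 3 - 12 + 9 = 0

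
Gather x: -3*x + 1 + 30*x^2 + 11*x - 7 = 30*x^2 + 8*x - 6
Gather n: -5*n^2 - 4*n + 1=-5*n^2 - 4*n + 1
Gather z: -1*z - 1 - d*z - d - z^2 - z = -d - z^2 + z*(-d - 2) - 1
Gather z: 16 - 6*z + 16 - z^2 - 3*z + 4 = -z^2 - 9*z + 36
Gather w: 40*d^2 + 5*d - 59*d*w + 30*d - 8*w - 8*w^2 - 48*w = 40*d^2 + 35*d - 8*w^2 + w*(-59*d - 56)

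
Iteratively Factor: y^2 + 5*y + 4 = (y + 4)*(y + 1)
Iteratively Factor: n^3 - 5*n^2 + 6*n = (n - 3)*(n^2 - 2*n) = n*(n - 3)*(n - 2)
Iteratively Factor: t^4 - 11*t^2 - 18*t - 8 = (t - 4)*(t^3 + 4*t^2 + 5*t + 2) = (t - 4)*(t + 1)*(t^2 + 3*t + 2) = (t - 4)*(t + 1)*(t + 2)*(t + 1)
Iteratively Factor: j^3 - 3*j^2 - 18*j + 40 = (j - 5)*(j^2 + 2*j - 8) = (j - 5)*(j - 2)*(j + 4)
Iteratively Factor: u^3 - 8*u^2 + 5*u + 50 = (u - 5)*(u^2 - 3*u - 10) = (u - 5)^2*(u + 2)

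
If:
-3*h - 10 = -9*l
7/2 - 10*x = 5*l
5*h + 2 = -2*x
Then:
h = -143/420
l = 419/420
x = -25/168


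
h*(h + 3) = h^2 + 3*h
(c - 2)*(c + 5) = c^2 + 3*c - 10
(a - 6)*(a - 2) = a^2 - 8*a + 12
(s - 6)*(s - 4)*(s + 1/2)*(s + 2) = s^4 - 15*s^3/2 + 50*s + 24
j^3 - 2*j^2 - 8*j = j*(j - 4)*(j + 2)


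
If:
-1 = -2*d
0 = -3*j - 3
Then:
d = 1/2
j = -1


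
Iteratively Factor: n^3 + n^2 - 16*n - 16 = (n + 4)*(n^2 - 3*n - 4) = (n - 4)*(n + 4)*(n + 1)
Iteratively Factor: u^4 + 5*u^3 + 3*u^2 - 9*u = (u + 3)*(u^3 + 2*u^2 - 3*u) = (u - 1)*(u + 3)*(u^2 + 3*u) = (u - 1)*(u + 3)^2*(u)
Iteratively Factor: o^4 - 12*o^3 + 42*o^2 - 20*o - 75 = (o - 5)*(o^3 - 7*o^2 + 7*o + 15) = (o - 5)*(o - 3)*(o^2 - 4*o - 5) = (o - 5)^2*(o - 3)*(o + 1)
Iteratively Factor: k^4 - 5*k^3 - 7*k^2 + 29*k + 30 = (k - 5)*(k^3 - 7*k - 6) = (k - 5)*(k + 2)*(k^2 - 2*k - 3) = (k - 5)*(k - 3)*(k + 2)*(k + 1)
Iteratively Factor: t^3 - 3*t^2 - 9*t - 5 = (t + 1)*(t^2 - 4*t - 5) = (t + 1)^2*(t - 5)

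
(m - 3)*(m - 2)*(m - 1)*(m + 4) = m^4 - 2*m^3 - 13*m^2 + 38*m - 24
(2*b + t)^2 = 4*b^2 + 4*b*t + t^2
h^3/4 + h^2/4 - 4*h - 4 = (h/4 + 1)*(h - 4)*(h + 1)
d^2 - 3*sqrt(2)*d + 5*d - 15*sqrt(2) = (d + 5)*(d - 3*sqrt(2))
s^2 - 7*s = s*(s - 7)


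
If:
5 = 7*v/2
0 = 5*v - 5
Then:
No Solution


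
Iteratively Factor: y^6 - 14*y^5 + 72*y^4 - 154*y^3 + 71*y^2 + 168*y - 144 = (y + 1)*(y^5 - 15*y^4 + 87*y^3 - 241*y^2 + 312*y - 144) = (y - 4)*(y + 1)*(y^4 - 11*y^3 + 43*y^2 - 69*y + 36) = (y - 4)*(y - 3)*(y + 1)*(y^3 - 8*y^2 + 19*y - 12) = (y - 4)*(y - 3)*(y - 1)*(y + 1)*(y^2 - 7*y + 12) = (y - 4)*(y - 3)^2*(y - 1)*(y + 1)*(y - 4)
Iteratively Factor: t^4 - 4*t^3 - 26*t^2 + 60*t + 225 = (t + 3)*(t^3 - 7*t^2 - 5*t + 75) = (t - 5)*(t + 3)*(t^2 - 2*t - 15) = (t - 5)*(t + 3)^2*(t - 5)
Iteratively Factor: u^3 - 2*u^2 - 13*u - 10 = (u - 5)*(u^2 + 3*u + 2) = (u - 5)*(u + 2)*(u + 1)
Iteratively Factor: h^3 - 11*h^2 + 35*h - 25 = (h - 5)*(h^2 - 6*h + 5) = (h - 5)*(h - 1)*(h - 5)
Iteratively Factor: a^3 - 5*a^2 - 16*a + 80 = (a - 5)*(a^2 - 16) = (a - 5)*(a + 4)*(a - 4)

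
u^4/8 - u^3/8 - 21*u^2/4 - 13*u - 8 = (u/4 + 1/2)*(u/2 + 1/2)*(u - 8)*(u + 4)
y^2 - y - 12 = (y - 4)*(y + 3)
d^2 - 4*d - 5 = (d - 5)*(d + 1)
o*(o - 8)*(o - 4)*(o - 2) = o^4 - 14*o^3 + 56*o^2 - 64*o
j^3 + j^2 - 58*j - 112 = (j - 8)*(j + 2)*(j + 7)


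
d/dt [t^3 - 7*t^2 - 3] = t*(3*t - 14)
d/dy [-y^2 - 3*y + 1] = -2*y - 3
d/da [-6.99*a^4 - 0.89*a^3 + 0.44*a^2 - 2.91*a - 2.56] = -27.96*a^3 - 2.67*a^2 + 0.88*a - 2.91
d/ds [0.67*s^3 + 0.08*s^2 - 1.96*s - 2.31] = 2.01*s^2 + 0.16*s - 1.96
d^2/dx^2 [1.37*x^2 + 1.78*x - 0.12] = 2.74000000000000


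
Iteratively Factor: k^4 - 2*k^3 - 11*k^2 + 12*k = (k - 4)*(k^3 + 2*k^2 - 3*k) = (k - 4)*(k + 3)*(k^2 - k) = k*(k - 4)*(k + 3)*(k - 1)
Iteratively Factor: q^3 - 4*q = (q + 2)*(q^2 - 2*q) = q*(q + 2)*(q - 2)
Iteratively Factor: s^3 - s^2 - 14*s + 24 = (s - 2)*(s^2 + s - 12) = (s - 3)*(s - 2)*(s + 4)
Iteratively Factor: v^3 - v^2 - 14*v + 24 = (v - 2)*(v^2 + v - 12) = (v - 3)*(v - 2)*(v + 4)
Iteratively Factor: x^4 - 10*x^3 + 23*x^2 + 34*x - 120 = (x - 4)*(x^3 - 6*x^2 - x + 30) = (x - 4)*(x + 2)*(x^2 - 8*x + 15) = (x - 5)*(x - 4)*(x + 2)*(x - 3)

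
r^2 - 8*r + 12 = (r - 6)*(r - 2)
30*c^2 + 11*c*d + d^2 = (5*c + d)*(6*c + d)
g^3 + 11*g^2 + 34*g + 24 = (g + 1)*(g + 4)*(g + 6)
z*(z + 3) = z^2 + 3*z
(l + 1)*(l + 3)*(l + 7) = l^3 + 11*l^2 + 31*l + 21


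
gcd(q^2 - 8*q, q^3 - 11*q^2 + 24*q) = q^2 - 8*q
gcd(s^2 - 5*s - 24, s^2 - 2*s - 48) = s - 8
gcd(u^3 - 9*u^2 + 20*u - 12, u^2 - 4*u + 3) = u - 1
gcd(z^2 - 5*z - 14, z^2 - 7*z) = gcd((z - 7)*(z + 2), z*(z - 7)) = z - 7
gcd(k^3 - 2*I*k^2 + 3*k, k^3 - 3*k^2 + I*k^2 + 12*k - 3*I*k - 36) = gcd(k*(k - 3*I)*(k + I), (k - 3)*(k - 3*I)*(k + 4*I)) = k - 3*I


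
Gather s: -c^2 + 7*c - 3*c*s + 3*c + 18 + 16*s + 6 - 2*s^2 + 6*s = -c^2 + 10*c - 2*s^2 + s*(22 - 3*c) + 24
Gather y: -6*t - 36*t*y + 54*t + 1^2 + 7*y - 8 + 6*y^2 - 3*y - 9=48*t + 6*y^2 + y*(4 - 36*t) - 16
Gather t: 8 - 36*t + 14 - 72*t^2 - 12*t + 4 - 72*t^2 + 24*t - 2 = -144*t^2 - 24*t + 24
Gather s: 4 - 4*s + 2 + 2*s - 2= 4 - 2*s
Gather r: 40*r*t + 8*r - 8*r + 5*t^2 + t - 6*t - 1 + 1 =40*r*t + 5*t^2 - 5*t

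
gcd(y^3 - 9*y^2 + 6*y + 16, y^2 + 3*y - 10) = y - 2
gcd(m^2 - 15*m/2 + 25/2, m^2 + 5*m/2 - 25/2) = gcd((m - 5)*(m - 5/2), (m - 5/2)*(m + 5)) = m - 5/2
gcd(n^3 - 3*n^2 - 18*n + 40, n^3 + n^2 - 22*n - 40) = n^2 - n - 20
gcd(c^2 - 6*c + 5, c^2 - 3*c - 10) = c - 5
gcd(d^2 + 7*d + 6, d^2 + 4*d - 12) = d + 6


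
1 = 1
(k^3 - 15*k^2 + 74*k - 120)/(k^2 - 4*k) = k - 11 + 30/k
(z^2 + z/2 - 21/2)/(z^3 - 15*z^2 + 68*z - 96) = (z + 7/2)/(z^2 - 12*z + 32)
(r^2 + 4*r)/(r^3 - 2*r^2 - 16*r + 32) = r/(r^2 - 6*r + 8)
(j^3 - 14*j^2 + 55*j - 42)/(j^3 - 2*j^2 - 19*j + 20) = (j^2 - 13*j + 42)/(j^2 - j - 20)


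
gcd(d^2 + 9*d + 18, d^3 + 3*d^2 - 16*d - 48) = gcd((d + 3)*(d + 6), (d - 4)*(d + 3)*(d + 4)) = d + 3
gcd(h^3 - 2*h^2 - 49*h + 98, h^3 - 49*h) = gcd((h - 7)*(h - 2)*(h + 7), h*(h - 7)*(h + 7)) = h^2 - 49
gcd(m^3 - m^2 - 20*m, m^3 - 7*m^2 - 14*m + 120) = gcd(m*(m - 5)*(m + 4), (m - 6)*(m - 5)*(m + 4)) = m^2 - m - 20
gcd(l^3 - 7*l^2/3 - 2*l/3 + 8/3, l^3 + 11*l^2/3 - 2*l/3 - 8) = l - 4/3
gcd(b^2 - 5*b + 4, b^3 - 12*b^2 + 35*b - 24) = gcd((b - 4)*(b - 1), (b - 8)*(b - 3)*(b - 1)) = b - 1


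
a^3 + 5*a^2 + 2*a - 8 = (a - 1)*(a + 2)*(a + 4)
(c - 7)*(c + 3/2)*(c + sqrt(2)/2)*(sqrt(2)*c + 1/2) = sqrt(2)*c^4 - 11*sqrt(2)*c^3/2 + 3*c^3/2 - 41*sqrt(2)*c^2/4 - 33*c^2/4 - 63*c/4 - 11*sqrt(2)*c/8 - 21*sqrt(2)/8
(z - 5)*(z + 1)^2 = z^3 - 3*z^2 - 9*z - 5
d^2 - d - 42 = (d - 7)*(d + 6)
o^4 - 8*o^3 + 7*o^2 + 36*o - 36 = (o - 6)*(o - 3)*(o - 1)*(o + 2)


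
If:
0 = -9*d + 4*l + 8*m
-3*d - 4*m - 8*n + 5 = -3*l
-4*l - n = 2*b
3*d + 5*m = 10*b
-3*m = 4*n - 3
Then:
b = -503/498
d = -860/747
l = 17/249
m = -331/249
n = 145/83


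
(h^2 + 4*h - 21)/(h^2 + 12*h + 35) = (h - 3)/(h + 5)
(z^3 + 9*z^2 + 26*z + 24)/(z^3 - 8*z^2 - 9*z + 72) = (z^2 + 6*z + 8)/(z^2 - 11*z + 24)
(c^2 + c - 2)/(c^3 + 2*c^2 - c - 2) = 1/(c + 1)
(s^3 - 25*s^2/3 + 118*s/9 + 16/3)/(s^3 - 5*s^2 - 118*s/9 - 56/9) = (-9*s^3 + 75*s^2 - 118*s - 48)/(-9*s^3 + 45*s^2 + 118*s + 56)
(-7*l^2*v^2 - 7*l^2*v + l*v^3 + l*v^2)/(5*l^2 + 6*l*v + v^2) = l*v*(-7*l*v - 7*l + v^2 + v)/(5*l^2 + 6*l*v + v^2)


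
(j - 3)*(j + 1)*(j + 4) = j^3 + 2*j^2 - 11*j - 12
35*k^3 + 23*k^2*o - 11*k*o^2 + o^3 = (-7*k + o)*(-5*k + o)*(k + o)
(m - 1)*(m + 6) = m^2 + 5*m - 6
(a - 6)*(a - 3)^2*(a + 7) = a^4 - 5*a^3 - 39*a^2 + 261*a - 378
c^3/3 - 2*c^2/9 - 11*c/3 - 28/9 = (c/3 + 1/3)*(c - 4)*(c + 7/3)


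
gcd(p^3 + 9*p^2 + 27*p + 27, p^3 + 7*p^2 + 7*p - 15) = p + 3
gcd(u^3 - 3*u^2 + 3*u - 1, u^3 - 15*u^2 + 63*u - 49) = u - 1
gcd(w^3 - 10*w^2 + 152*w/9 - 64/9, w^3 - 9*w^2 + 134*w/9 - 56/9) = w^2 - 2*w + 8/9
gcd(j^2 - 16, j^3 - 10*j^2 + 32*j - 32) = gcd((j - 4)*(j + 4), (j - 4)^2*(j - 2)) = j - 4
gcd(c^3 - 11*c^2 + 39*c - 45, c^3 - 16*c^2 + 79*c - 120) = c^2 - 8*c + 15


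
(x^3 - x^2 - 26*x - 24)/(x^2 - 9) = (x^3 - x^2 - 26*x - 24)/(x^2 - 9)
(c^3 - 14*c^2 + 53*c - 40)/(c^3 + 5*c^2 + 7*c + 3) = (c^3 - 14*c^2 + 53*c - 40)/(c^3 + 5*c^2 + 7*c + 3)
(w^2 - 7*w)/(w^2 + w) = (w - 7)/(w + 1)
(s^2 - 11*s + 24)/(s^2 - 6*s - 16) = (s - 3)/(s + 2)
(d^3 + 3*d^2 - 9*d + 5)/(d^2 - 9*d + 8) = (d^2 + 4*d - 5)/(d - 8)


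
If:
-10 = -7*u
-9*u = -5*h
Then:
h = 18/7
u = 10/7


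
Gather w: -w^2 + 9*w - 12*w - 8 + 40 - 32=-w^2 - 3*w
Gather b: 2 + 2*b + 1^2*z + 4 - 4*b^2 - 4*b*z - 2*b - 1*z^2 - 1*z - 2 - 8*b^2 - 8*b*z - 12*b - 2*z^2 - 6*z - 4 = -12*b^2 + b*(-12*z - 12) - 3*z^2 - 6*z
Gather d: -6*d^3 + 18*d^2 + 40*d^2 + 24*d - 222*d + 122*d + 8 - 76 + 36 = -6*d^3 + 58*d^2 - 76*d - 32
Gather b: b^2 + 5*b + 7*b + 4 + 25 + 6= b^2 + 12*b + 35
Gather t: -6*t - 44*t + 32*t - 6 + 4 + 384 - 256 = 126 - 18*t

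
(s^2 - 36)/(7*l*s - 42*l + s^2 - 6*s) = (s + 6)/(7*l + s)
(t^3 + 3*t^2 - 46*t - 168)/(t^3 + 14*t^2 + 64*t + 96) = (t - 7)/(t + 4)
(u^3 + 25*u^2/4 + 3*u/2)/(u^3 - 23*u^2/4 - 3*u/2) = (u + 6)/(u - 6)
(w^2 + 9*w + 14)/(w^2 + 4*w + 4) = (w + 7)/(w + 2)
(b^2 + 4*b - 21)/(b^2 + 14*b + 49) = (b - 3)/(b + 7)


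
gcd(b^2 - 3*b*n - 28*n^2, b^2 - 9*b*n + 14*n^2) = b - 7*n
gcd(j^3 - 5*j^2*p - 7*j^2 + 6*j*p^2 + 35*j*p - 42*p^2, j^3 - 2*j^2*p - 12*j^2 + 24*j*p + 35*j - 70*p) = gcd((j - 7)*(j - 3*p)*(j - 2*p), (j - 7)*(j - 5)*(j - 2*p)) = -j^2 + 2*j*p + 7*j - 14*p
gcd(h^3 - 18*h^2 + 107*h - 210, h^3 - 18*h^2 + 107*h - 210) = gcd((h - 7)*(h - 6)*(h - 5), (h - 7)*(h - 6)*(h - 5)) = h^3 - 18*h^2 + 107*h - 210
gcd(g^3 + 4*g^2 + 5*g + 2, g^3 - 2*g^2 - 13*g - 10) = g^2 + 3*g + 2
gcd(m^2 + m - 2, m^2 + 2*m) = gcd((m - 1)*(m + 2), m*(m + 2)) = m + 2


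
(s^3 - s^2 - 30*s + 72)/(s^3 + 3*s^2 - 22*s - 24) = (s - 3)/(s + 1)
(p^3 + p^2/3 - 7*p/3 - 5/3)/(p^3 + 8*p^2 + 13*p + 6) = (p - 5/3)/(p + 6)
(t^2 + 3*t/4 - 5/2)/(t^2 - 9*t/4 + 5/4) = (t + 2)/(t - 1)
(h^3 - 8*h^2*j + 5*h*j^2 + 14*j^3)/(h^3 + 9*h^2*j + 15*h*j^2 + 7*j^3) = (h^2 - 9*h*j + 14*j^2)/(h^2 + 8*h*j + 7*j^2)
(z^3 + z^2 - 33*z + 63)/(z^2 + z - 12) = (z^2 + 4*z - 21)/(z + 4)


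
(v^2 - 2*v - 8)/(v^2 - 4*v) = (v + 2)/v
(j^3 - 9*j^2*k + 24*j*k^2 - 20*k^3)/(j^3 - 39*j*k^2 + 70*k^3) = (j - 2*k)/(j + 7*k)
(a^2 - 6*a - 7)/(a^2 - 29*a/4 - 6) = 4*(-a^2 + 6*a + 7)/(-4*a^2 + 29*a + 24)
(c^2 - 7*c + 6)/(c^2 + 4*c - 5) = (c - 6)/(c + 5)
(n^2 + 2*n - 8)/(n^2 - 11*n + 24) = (n^2 + 2*n - 8)/(n^2 - 11*n + 24)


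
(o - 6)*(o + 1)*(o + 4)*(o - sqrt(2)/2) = o^4 - o^3 - sqrt(2)*o^3/2 - 26*o^2 + sqrt(2)*o^2/2 - 24*o + 13*sqrt(2)*o + 12*sqrt(2)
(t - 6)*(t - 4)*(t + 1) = t^3 - 9*t^2 + 14*t + 24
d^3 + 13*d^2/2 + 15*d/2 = d*(d + 3/2)*(d + 5)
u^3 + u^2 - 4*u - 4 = (u - 2)*(u + 1)*(u + 2)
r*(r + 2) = r^2 + 2*r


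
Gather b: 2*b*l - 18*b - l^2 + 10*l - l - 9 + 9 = b*(2*l - 18) - l^2 + 9*l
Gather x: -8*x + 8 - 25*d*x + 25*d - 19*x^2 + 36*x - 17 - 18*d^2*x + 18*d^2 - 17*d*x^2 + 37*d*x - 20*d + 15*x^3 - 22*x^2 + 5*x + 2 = 18*d^2 + 5*d + 15*x^3 + x^2*(-17*d - 41) + x*(-18*d^2 + 12*d + 33) - 7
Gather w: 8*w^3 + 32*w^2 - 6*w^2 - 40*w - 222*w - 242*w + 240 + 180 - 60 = 8*w^3 + 26*w^2 - 504*w + 360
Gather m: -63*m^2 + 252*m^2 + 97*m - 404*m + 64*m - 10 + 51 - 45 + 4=189*m^2 - 243*m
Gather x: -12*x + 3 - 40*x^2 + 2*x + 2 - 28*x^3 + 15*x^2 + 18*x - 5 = -28*x^3 - 25*x^2 + 8*x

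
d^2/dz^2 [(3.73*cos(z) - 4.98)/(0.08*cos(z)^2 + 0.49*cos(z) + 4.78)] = (0.00238436279501986*(1 - cos(z)^2)^2 - 0.000207960090618748*cos(z)^5 + 0.0800714646767172*cos(z)^3 + 0.0232672077392375*cos(z)^2 - 0.928799803357845*cos(z) - 0.142251322696565)/(0.0164609053497942*cos(z)^2 + 0.10082304526749*cos(z) + 0.983539094650206)^3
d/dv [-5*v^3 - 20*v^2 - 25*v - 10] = -15*v^2 - 40*v - 25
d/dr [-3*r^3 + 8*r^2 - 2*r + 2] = -9*r^2 + 16*r - 2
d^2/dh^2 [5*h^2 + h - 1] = 10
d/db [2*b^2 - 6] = 4*b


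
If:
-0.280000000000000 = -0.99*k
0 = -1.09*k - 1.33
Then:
No Solution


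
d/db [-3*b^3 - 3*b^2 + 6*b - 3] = -9*b^2 - 6*b + 6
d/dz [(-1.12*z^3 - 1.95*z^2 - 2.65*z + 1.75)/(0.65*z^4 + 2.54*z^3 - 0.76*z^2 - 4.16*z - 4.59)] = (0.728*z^6 + 2.535*z^5 + 10.9717*z^4 + 18.2304*z^3 + 8.1854*z^2 + 20.561*z + 19.4435)/(0.4225*z^8 + 3.302*z^7 + 5.4636*z^6 - 9.2688*z^5 - 26.5222*z^4 - 16.994*z^3 + 24.2824*z^2 + 38.1888*z + 21.0681)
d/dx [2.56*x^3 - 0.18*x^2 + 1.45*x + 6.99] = 7.68*x^2 - 0.36*x + 1.45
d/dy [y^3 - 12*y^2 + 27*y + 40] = 3*y^2 - 24*y + 27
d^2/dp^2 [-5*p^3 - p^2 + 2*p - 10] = -30*p - 2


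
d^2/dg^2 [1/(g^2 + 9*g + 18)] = 2*(-g^2 - 9*g + (2*g + 9)^2 - 18)/(g^2 + 9*g + 18)^3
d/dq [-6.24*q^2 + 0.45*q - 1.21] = 0.45 - 12.48*q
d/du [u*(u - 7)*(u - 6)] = 3*u^2 - 26*u + 42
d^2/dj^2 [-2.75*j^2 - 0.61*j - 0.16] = -5.50000000000000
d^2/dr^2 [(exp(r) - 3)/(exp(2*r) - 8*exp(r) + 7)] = (exp(4*r) - 4*exp(3*r) + 30*exp(2*r) - 52*exp(r) - 119)*exp(r)/(exp(6*r) - 24*exp(5*r) + 213*exp(4*r) - 848*exp(3*r) + 1491*exp(2*r) - 1176*exp(r) + 343)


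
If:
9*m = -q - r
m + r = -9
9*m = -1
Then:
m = -1/9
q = 89/9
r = -80/9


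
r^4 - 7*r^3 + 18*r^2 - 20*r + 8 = (r - 2)^3*(r - 1)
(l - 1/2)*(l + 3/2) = l^2 + l - 3/4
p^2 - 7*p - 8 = (p - 8)*(p + 1)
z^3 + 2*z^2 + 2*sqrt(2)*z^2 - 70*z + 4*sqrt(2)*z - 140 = (z + 2)*(z - 5*sqrt(2))*(z + 7*sqrt(2))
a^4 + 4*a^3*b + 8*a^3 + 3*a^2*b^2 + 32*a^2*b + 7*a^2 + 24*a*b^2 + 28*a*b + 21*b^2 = (a + 1)*(a + 7)*(a + b)*(a + 3*b)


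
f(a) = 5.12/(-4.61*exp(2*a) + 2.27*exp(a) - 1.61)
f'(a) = 5.12*(9.22*exp(2*a) - 2.27*exp(a))/(-4.61*exp(2*a) + 2.27*exp(a) - 1.61)^2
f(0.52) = -0.47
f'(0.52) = 0.97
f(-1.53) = -3.84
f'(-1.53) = -0.17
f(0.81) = -0.26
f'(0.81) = 0.54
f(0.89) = -0.22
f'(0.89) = 0.46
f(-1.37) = -3.85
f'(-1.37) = 0.05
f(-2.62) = -3.48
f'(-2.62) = -0.28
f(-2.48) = -3.53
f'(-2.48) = -0.30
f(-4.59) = -3.23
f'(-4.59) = -0.04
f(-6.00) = -3.19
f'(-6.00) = -0.01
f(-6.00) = -3.19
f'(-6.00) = -0.01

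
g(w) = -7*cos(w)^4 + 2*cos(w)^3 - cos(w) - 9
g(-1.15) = -9.47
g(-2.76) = -14.86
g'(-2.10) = 3.57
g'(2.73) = -10.24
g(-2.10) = -9.21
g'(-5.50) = 5.61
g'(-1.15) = -1.74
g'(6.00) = -5.66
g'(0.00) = 0.00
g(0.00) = -15.00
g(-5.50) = -10.76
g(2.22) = -9.77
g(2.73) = -14.56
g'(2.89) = -7.48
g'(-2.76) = 9.89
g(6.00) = -14.14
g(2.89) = -16.01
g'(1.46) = 0.96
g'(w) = 28*sin(w)*cos(w)^3 - 6*sin(w)*cos(w)^2 + sin(w)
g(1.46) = -9.11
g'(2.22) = -5.88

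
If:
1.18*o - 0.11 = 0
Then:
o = 0.09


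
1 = 1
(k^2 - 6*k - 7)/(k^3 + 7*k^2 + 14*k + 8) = (k - 7)/(k^2 + 6*k + 8)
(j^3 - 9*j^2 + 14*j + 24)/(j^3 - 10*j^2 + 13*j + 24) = (j^2 - 10*j + 24)/(j^2 - 11*j + 24)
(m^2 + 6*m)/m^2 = (m + 6)/m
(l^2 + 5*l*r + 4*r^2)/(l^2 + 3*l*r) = (l^2 + 5*l*r + 4*r^2)/(l*(l + 3*r))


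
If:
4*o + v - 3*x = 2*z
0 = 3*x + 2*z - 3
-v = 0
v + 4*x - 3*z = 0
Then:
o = 3/4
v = 0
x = 9/17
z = 12/17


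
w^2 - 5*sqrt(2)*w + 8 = (w - 4*sqrt(2))*(w - sqrt(2))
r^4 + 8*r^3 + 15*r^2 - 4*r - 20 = (r - 1)*(r + 2)^2*(r + 5)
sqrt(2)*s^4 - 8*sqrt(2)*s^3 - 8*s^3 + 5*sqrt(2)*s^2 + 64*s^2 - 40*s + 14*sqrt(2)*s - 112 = (s - 7)*(s - 2)*(s - 4*sqrt(2))*(sqrt(2)*s + sqrt(2))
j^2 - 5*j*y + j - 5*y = (j + 1)*(j - 5*y)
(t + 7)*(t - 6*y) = t^2 - 6*t*y + 7*t - 42*y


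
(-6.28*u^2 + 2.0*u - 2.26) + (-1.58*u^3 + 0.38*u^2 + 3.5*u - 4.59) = -1.58*u^3 - 5.9*u^2 + 5.5*u - 6.85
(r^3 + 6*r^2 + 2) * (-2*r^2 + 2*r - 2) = -2*r^5 - 10*r^4 + 10*r^3 - 16*r^2 + 4*r - 4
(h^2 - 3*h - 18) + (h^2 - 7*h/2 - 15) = 2*h^2 - 13*h/2 - 33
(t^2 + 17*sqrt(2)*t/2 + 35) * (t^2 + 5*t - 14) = t^4 + 5*t^3 + 17*sqrt(2)*t^3/2 + 21*t^2 + 85*sqrt(2)*t^2/2 - 119*sqrt(2)*t + 175*t - 490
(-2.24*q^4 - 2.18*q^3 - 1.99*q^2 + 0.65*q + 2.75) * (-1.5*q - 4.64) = 3.36*q^5 + 13.6636*q^4 + 13.1002*q^3 + 8.2586*q^2 - 7.141*q - 12.76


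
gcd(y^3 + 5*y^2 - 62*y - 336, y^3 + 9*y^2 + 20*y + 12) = y + 6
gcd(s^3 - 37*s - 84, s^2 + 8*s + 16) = s + 4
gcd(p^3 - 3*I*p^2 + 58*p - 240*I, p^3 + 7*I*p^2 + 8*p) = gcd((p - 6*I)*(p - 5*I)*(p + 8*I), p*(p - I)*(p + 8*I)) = p + 8*I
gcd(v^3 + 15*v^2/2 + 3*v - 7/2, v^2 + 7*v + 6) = v + 1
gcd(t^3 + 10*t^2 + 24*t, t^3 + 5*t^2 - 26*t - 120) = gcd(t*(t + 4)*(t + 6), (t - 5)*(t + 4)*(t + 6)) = t^2 + 10*t + 24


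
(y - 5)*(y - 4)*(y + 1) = y^3 - 8*y^2 + 11*y + 20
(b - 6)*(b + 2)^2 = b^3 - 2*b^2 - 20*b - 24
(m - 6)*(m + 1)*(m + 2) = m^3 - 3*m^2 - 16*m - 12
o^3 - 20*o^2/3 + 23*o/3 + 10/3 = (o - 5)*(o - 2)*(o + 1/3)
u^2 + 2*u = u*(u + 2)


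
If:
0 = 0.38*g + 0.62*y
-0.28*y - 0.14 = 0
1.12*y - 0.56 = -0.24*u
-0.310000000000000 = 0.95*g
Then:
No Solution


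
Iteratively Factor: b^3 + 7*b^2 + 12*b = (b)*(b^2 + 7*b + 12) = b*(b + 3)*(b + 4)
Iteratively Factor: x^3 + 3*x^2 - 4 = (x - 1)*(x^2 + 4*x + 4) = (x - 1)*(x + 2)*(x + 2)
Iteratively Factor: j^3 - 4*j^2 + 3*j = (j - 1)*(j^2 - 3*j) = j*(j - 1)*(j - 3)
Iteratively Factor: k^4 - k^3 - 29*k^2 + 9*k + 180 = (k - 5)*(k^3 + 4*k^2 - 9*k - 36) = (k - 5)*(k + 3)*(k^2 + k - 12) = (k - 5)*(k - 3)*(k + 3)*(k + 4)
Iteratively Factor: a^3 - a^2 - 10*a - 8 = (a - 4)*(a^2 + 3*a + 2) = (a - 4)*(a + 1)*(a + 2)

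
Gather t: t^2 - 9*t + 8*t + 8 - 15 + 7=t^2 - t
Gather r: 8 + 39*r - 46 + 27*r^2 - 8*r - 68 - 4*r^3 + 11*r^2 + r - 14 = -4*r^3 + 38*r^2 + 32*r - 120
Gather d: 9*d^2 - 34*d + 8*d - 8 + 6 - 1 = 9*d^2 - 26*d - 3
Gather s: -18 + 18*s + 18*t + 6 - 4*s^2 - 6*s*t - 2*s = -4*s^2 + s*(16 - 6*t) + 18*t - 12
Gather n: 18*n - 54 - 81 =18*n - 135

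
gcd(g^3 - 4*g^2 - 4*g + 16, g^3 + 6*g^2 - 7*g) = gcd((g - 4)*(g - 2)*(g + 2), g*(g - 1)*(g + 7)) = 1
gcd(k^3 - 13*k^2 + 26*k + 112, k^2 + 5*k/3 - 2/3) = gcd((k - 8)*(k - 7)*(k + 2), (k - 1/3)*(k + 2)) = k + 2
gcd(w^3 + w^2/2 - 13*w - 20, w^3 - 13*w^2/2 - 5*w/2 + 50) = w^2 - 3*w/2 - 10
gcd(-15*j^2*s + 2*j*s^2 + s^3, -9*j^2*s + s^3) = -3*j*s + s^2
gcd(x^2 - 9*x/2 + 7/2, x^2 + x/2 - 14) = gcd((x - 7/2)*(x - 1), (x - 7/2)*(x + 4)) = x - 7/2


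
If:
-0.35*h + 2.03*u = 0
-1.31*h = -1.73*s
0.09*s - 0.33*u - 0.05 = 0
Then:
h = 4.44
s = 3.36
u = 0.77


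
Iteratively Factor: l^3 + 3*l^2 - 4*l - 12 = (l + 3)*(l^2 - 4) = (l - 2)*(l + 3)*(l + 2)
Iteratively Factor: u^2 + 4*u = (u)*(u + 4)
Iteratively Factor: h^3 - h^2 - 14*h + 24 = (h - 3)*(h^2 + 2*h - 8) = (h - 3)*(h + 4)*(h - 2)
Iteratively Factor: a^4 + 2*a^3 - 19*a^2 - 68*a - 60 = (a + 3)*(a^3 - a^2 - 16*a - 20) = (a - 5)*(a + 3)*(a^2 + 4*a + 4) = (a - 5)*(a + 2)*(a + 3)*(a + 2)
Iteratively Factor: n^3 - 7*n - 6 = (n + 2)*(n^2 - 2*n - 3) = (n + 1)*(n + 2)*(n - 3)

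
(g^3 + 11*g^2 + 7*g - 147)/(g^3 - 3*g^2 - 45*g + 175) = (g^2 + 4*g - 21)/(g^2 - 10*g + 25)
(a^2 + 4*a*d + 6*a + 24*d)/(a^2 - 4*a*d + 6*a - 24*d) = (a + 4*d)/(a - 4*d)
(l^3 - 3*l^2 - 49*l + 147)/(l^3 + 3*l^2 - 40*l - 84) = (l^2 - 10*l + 21)/(l^2 - 4*l - 12)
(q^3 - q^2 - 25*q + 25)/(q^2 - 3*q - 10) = (q^2 + 4*q - 5)/(q + 2)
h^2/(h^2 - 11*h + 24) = h^2/(h^2 - 11*h + 24)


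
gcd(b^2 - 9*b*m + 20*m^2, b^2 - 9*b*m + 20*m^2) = b^2 - 9*b*m + 20*m^2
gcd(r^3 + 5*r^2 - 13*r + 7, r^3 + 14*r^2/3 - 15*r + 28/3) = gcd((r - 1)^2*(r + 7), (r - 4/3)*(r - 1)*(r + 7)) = r^2 + 6*r - 7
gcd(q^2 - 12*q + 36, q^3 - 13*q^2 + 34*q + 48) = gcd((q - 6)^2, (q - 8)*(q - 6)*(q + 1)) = q - 6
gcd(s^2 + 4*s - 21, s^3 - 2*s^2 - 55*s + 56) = s + 7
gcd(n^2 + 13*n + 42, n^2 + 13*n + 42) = n^2 + 13*n + 42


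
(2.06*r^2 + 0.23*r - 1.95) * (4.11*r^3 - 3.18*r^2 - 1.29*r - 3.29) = 8.4666*r^5 - 5.6055*r^4 - 11.4033*r^3 - 0.8731*r^2 + 1.7588*r + 6.4155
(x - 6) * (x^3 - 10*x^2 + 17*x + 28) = x^4 - 16*x^3 + 77*x^2 - 74*x - 168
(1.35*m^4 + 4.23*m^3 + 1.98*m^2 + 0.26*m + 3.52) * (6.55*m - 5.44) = 8.8425*m^5 + 20.3625*m^4 - 10.0422*m^3 - 9.0682*m^2 + 21.6416*m - 19.1488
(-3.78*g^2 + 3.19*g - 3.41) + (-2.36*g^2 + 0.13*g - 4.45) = -6.14*g^2 + 3.32*g - 7.86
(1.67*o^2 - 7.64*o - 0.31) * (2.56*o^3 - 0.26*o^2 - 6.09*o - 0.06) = 4.2752*o^5 - 19.9926*o^4 - 8.9775*o^3 + 46.508*o^2 + 2.3463*o + 0.0186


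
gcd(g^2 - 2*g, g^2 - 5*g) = g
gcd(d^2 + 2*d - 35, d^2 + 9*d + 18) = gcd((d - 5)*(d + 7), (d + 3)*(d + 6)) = 1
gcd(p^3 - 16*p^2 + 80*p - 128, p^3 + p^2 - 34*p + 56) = p - 4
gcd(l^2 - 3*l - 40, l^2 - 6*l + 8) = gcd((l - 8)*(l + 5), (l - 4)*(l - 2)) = 1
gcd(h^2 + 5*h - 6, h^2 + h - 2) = h - 1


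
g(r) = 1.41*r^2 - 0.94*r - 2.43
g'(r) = 2.82*r - 0.94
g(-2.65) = 9.96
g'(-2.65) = -8.41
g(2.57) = 4.47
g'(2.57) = 6.31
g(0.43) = -2.57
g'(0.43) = 0.27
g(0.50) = -2.55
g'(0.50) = 0.47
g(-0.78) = -0.84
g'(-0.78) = -3.14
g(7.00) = 60.08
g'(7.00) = 18.80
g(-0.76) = -0.90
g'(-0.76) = -3.08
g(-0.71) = -1.05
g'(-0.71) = -2.94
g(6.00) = 42.69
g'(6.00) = 15.98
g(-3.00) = 13.08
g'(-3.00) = -9.40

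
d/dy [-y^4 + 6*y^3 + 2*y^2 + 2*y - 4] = -4*y^3 + 18*y^2 + 4*y + 2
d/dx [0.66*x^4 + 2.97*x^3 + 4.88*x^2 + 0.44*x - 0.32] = 2.64*x^3 + 8.91*x^2 + 9.76*x + 0.44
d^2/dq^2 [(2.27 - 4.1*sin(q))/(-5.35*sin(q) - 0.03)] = 0.00653038301512682*(65.631125*sin(q)^2 - 0.368025*sin(q) - 131.26225)/(1.0*sin(q) + 0.00560747663551402)^3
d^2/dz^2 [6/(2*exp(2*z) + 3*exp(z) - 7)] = 6*(2*(4*exp(z) + 3)^2*exp(z) - (8*exp(z) + 3)*(2*exp(2*z) + 3*exp(z) - 7))*exp(z)/(2*exp(2*z) + 3*exp(z) - 7)^3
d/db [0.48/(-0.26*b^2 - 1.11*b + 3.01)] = (0.2496*b + 0.5328)/(0.26*b^2 + 1.11*b - 3.01)^2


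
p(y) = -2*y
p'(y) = -2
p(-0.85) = 1.70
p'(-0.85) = -2.00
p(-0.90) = 1.80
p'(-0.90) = -2.00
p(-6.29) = 12.58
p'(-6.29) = -2.00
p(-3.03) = 6.06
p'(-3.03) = -2.00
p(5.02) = -10.04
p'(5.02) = -2.00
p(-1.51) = 3.02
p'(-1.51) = -2.00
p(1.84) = -3.68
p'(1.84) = -2.00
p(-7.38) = 14.76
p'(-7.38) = -2.00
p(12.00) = -24.00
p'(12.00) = -2.00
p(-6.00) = 12.00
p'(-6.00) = -2.00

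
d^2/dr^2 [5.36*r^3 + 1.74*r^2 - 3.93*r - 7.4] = 32.16*r + 3.48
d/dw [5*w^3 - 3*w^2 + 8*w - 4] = 15*w^2 - 6*w + 8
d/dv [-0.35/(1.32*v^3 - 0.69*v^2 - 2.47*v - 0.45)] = (1.386*v^2 - 0.483*v - 0.8645)/(-1.32*v^3 + 0.69*v^2 + 2.47*v + 0.45)^2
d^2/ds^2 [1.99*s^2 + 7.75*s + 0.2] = 3.98000000000000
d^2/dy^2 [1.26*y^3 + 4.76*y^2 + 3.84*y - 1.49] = 7.56*y + 9.52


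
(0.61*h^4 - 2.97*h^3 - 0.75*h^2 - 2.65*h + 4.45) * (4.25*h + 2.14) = 2.5925*h^5 - 11.3171*h^4 - 9.5433*h^3 - 12.8675*h^2 + 13.2415*h + 9.523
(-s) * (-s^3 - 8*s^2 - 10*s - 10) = s^4 + 8*s^3 + 10*s^2 + 10*s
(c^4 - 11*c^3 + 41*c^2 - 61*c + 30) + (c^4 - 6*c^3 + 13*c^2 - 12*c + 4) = 2*c^4 - 17*c^3 + 54*c^2 - 73*c + 34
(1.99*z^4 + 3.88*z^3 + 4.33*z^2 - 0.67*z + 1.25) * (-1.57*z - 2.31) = -3.1243*z^5 - 10.6885*z^4 - 15.7609*z^3 - 8.9504*z^2 - 0.4148*z - 2.8875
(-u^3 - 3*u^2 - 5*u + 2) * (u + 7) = -u^4 - 10*u^3 - 26*u^2 - 33*u + 14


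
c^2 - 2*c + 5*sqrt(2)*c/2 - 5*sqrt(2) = (c - 2)*(c + 5*sqrt(2)/2)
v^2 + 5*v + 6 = (v + 2)*(v + 3)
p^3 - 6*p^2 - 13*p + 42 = (p - 7)*(p - 2)*(p + 3)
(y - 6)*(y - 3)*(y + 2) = y^3 - 7*y^2 + 36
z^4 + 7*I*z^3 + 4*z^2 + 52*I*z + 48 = (z - 2*I)*(z - I)*(z + 4*I)*(z + 6*I)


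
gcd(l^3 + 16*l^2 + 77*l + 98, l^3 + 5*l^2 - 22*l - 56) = l^2 + 9*l + 14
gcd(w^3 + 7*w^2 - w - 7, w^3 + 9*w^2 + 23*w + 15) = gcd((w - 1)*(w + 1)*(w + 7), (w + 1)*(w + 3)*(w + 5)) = w + 1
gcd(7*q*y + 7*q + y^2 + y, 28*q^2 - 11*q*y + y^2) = 1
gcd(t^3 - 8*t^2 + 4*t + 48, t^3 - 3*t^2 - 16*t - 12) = t^2 - 4*t - 12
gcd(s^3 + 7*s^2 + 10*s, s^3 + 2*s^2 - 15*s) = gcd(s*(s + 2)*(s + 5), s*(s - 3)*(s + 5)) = s^2 + 5*s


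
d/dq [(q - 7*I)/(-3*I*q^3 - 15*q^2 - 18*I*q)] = 2*(-I*q^3 - 13*q^2 + 35*I*q - 21)/(3*q^2*(q^4 - 10*I*q^3 - 13*q^2 - 60*I*q + 36))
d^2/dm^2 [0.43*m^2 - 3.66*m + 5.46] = 0.860000000000000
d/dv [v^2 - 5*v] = 2*v - 5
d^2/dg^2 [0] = 0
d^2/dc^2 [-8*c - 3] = 0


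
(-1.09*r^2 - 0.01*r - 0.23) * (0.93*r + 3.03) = -1.0137*r^3 - 3.312*r^2 - 0.2442*r - 0.6969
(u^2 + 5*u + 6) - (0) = u^2 + 5*u + 6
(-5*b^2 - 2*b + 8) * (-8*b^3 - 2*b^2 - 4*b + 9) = 40*b^5 + 26*b^4 - 40*b^3 - 53*b^2 - 50*b + 72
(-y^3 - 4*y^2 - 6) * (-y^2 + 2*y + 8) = y^5 + 2*y^4 - 16*y^3 - 26*y^2 - 12*y - 48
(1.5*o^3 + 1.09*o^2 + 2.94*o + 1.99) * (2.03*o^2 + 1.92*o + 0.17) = 3.045*o^5 + 5.0927*o^4 + 8.316*o^3 + 9.8698*o^2 + 4.3206*o + 0.3383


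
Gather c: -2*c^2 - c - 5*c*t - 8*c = -2*c^2 + c*(-5*t - 9)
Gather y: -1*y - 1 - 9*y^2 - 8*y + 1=-9*y^2 - 9*y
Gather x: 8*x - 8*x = 0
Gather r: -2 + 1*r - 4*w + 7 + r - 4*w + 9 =2*r - 8*w + 14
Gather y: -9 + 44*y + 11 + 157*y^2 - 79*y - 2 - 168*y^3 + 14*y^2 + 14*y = -168*y^3 + 171*y^2 - 21*y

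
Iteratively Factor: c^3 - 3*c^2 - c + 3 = (c - 1)*(c^2 - 2*c - 3) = (c - 3)*(c - 1)*(c + 1)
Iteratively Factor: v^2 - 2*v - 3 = (v - 3)*(v + 1)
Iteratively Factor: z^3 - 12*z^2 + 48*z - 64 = (z - 4)*(z^2 - 8*z + 16) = (z - 4)^2*(z - 4)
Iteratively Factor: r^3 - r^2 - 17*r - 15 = (r - 5)*(r^2 + 4*r + 3) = (r - 5)*(r + 1)*(r + 3)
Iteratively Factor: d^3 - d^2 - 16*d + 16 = (d - 1)*(d^2 - 16) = (d - 4)*(d - 1)*(d + 4)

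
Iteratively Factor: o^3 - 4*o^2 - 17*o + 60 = (o - 3)*(o^2 - o - 20) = (o - 5)*(o - 3)*(o + 4)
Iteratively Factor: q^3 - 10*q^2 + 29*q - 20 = (q - 4)*(q^2 - 6*q + 5) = (q - 5)*(q - 4)*(q - 1)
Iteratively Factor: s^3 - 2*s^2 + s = (s - 1)*(s^2 - s) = (s - 1)^2*(s)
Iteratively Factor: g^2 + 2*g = (g + 2)*(g)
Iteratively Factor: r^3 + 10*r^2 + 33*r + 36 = (r + 3)*(r^2 + 7*r + 12) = (r + 3)^2*(r + 4)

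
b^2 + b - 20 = (b - 4)*(b + 5)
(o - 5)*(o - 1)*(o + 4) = o^3 - 2*o^2 - 19*o + 20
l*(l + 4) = l^2 + 4*l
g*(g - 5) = g^2 - 5*g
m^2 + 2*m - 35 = (m - 5)*(m + 7)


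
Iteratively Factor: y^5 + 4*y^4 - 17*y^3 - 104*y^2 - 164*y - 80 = (y + 2)*(y^4 + 2*y^3 - 21*y^2 - 62*y - 40) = (y + 1)*(y + 2)*(y^3 + y^2 - 22*y - 40) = (y + 1)*(y + 2)^2*(y^2 - y - 20) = (y + 1)*(y + 2)^2*(y + 4)*(y - 5)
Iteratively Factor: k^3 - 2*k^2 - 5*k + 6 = (k - 1)*(k^2 - k - 6) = (k - 1)*(k + 2)*(k - 3)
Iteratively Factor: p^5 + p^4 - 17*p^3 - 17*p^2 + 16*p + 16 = (p + 4)*(p^4 - 3*p^3 - 5*p^2 + 3*p + 4) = (p - 4)*(p + 4)*(p^3 + p^2 - p - 1) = (p - 4)*(p + 1)*(p + 4)*(p^2 - 1) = (p - 4)*(p - 1)*(p + 1)*(p + 4)*(p + 1)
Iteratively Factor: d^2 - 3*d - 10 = (d - 5)*(d + 2)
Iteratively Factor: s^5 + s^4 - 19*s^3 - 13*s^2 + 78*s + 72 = (s - 3)*(s^4 + 4*s^3 - 7*s^2 - 34*s - 24) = (s - 3)*(s + 2)*(s^3 + 2*s^2 - 11*s - 12) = (s - 3)^2*(s + 2)*(s^2 + 5*s + 4) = (s - 3)^2*(s + 2)*(s + 4)*(s + 1)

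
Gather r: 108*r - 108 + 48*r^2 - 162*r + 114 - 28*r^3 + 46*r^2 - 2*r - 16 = -28*r^3 + 94*r^2 - 56*r - 10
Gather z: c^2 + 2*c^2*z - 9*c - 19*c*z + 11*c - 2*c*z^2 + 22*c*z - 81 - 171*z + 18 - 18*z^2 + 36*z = c^2 + 2*c + z^2*(-2*c - 18) + z*(2*c^2 + 3*c - 135) - 63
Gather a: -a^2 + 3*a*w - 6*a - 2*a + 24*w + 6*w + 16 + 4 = -a^2 + a*(3*w - 8) + 30*w + 20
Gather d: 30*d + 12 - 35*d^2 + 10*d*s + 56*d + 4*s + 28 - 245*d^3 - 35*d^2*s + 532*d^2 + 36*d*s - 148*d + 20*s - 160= -245*d^3 + d^2*(497 - 35*s) + d*(46*s - 62) + 24*s - 120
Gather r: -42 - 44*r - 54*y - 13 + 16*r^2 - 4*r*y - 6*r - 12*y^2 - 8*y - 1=16*r^2 + r*(-4*y - 50) - 12*y^2 - 62*y - 56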